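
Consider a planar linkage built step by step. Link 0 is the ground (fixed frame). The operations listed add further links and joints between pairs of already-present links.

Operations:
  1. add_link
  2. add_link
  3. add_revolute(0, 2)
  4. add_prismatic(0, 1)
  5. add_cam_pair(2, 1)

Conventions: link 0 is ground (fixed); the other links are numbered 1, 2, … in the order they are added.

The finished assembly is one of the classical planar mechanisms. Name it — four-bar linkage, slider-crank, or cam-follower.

links: 3 (incl. ground); joints: 1 revolute, 1 prismatic, 1 higher (cam) pair, forming one closed loop
3 links, revolute + prismatic + higher pair in one loop → cam-follower

cam-follower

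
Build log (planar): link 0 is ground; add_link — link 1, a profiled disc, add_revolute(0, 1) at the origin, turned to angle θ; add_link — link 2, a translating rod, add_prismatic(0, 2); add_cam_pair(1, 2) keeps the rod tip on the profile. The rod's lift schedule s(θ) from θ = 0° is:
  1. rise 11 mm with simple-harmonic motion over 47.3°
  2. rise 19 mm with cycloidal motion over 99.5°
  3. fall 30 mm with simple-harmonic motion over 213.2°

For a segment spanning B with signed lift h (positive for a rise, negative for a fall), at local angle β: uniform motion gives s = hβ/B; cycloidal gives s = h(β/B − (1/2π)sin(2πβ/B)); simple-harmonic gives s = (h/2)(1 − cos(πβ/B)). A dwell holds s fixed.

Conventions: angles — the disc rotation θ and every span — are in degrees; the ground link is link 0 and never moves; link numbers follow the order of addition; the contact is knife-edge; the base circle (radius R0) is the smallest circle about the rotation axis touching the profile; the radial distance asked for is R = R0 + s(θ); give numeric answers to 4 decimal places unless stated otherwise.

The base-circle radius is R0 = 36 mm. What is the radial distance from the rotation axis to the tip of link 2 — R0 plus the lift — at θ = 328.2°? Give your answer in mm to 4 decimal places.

seg 1 [0°–47.3°] simple-harmonic, h=11: full span → s += 11 → s = 11.0000
seg 2 [47.3°–146.8°] cycloidal, h=19: full span → s += 19 → s = 30.0000
seg 3 [146.8°–360°] simple-harmonic, h=-30: θ=328.2° here. β=181.4, B=213.2. -30/2·(1 − cos(π·0.8508)) = -28.3831 → s = 1.6169
R = R0 + s = 36 + 1.6169 = 37.6169

37.6169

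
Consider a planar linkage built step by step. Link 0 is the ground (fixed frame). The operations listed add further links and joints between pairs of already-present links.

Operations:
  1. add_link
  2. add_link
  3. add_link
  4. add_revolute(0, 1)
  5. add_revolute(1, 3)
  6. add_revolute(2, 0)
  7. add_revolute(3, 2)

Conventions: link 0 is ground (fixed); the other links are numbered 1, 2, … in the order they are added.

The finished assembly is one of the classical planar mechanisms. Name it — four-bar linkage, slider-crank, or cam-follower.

links: 4 (incl. ground); joints: 4 revolute, 0 prismatic, 0 higher (cam) pair, forming one closed loop
4 links in a single 4R loop → four-bar linkage

four-bar linkage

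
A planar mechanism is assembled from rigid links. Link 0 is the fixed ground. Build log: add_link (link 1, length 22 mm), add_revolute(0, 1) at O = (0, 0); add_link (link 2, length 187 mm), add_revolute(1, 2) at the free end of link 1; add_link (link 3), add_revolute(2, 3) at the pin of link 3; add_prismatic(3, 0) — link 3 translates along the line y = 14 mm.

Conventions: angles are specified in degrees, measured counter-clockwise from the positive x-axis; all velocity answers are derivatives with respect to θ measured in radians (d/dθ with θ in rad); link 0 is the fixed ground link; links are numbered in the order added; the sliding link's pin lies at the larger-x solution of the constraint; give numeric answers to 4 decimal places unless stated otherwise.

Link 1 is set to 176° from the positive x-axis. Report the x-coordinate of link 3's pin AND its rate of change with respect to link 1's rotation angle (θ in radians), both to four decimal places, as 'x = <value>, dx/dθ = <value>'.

geometry: r = 22 mm, L = 187 mm, e = 14 mm
crank pin P = (r cos θ, r sin θ) = (-21.946409, 1.534642)
h = r sin θ − e = 1.534642 − 14 = -12.465358
x = r cos θ + √(L² − h²) = -21.946409 + 186.584069 = 164.637660
dx/dθ = −r sin θ − h·r cos θ/√(L² − h²) (θ in radians; h = -12.465358) = -3.000844

x = 164.6377, dx/dθ = -3.0008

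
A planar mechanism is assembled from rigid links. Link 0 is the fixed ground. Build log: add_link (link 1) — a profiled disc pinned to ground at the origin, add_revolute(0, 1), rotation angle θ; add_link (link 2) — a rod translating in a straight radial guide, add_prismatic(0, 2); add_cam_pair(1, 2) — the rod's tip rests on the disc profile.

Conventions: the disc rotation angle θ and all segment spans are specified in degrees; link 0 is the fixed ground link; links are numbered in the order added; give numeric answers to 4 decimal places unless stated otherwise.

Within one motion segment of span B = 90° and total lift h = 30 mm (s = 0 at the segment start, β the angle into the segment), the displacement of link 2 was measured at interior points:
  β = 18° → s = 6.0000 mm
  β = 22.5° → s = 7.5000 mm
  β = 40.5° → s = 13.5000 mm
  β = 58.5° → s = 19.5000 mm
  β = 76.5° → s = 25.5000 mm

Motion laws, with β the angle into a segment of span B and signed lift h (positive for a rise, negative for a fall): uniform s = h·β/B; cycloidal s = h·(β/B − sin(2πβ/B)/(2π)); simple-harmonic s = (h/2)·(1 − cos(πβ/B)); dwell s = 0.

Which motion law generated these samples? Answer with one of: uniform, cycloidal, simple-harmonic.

candidates at β/B = r: uniform s = h·r (linear in β); cycloidal s = h·(r − sin(2πr)/(2π)); simple-harmonic s = (h/2)(1 − cos(πr))
β=18°: printed 6.0000 | uniform 6.0000, cycloidal 1.4590, simple-harmonic 2.8647
β=22.5°: printed 7.5000 | uniform 7.5000, cycloidal 2.7254, simple-harmonic 4.3934
β=40.5°: printed 13.5000 | uniform 13.5000, cycloidal 12.0246, simple-harmonic 12.6535
β=58.5°: printed 19.5000 | uniform 19.5000, cycloidal 23.3628, simple-harmonic 21.8099
β=76.5°: printed 25.5000 | uniform 25.5000, cycloidal 29.3628, simple-harmonic 28.3651
only one law matches every sample → uniform

uniform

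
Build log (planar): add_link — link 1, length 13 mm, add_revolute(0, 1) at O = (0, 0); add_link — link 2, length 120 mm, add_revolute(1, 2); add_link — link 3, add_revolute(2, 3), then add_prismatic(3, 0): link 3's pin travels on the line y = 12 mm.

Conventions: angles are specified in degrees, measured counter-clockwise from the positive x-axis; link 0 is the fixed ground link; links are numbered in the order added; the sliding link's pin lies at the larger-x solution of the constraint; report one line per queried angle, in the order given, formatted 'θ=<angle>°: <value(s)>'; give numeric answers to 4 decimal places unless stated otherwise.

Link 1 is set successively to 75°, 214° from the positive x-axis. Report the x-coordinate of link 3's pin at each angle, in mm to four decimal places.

geometry: r = 13 mm, L = 120 mm, e = 12 mm
θ=75°: crank pin P = (r cos θ, r sin θ) = (3.364648, 12.557036)
θ=75°: h = r sin θ − e = 12.557036 − 12 = 0.557036
θ=75°: x = r cos θ + √(L² − h²) = 3.364648 + 119.998707 = 123.363355
θ=214°: crank pin P = (r cos θ, r sin θ) = (-10.777488, -7.269508)
θ=214°: h = r sin θ − e = -7.269508 − 12 = -19.269508
θ=214°: x = r cos θ + √(L² − h²) = -10.777488 + 118.442754 = 107.665266

θ=75°: 123.3634
θ=214°: 107.6653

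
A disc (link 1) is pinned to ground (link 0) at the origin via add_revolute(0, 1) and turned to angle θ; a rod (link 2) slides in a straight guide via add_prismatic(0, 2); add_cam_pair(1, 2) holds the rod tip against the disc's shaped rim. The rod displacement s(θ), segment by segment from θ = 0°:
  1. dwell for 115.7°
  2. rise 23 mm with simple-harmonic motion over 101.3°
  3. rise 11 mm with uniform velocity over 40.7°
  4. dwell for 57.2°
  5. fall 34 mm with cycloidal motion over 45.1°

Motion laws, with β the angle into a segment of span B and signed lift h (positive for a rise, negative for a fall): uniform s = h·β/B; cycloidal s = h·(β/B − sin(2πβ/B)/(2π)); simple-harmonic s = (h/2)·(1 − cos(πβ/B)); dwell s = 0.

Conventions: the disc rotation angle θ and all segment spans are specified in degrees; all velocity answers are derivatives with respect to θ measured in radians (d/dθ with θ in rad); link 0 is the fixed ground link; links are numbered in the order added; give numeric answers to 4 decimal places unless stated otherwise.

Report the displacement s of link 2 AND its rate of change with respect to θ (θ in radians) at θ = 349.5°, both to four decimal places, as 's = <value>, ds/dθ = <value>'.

segment 1 (0° to 115.7°, dwell): s unchanged at 0.0000
segment 2 (115.7° to 217°, simple-harmonic, h = 23) is passed completely: s = 0.0000 + (23) = 23.0000
segment 3 (217° to 257.7°, uniform, h = 11) is passed completely: s = 23.0000 + (11) = 34.0000
segment 4 (257.7° to 314.9°, dwell): s unchanged at 34.0000
θ = 349.5° falls in segment 5 (314.9° to 360°, cycloidal, h = -34): β = 349.5 − 314.9 = 34.6°, B = 45.1°; Δs = -34·(0.7672 − sin(2π·0.7672)/(2π)) = -31.4640; s = 34.0000 − 31.4640 = 2.5360
velocity in seg [314.9°–360°] (cycloidal), θ in radians: β = 34.6° = 0.6039 rad, B = 45.1° = 0.7871 rad; ds/dθ = (h/B)(1 − cos(2πβ/B)) = ((-34)/0.7871)(1 − cos(2π·0.7672)) = -38.539520 mm/rad

s = 2.5360, ds/dθ = -38.5395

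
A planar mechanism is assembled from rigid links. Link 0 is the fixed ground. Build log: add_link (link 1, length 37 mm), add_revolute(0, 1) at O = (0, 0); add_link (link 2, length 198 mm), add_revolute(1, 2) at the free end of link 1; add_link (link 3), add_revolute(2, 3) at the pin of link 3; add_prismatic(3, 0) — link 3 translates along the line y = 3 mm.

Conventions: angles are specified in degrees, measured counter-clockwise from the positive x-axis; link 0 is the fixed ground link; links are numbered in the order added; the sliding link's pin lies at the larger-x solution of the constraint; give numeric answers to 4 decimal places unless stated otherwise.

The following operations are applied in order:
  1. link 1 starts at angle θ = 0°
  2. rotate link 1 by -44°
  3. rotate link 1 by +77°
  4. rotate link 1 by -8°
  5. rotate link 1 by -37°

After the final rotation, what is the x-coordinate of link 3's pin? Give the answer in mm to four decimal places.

geometry: r = 37 mm, L = 198 mm, e = 3 mm; θ starts at 0°
rotate link 1 by -44°: θ ← 0° -44° = -44°
rotate link 1 by +77°: θ ← -44° +77° = 33°
rotate link 1 by -8°: θ ← 33° -8° = 25°
rotate link 1 by -37°: θ ← 25° -37° = -12°
crank pin P = (r cos θ, r sin θ) = (36.191461, -7.692733)
h = r sin θ − e = -7.692733 − 3 = -10.692733
x = r cos θ + √(L² − h²) = 36.191461 + 197.711066 = 233.902527

233.9025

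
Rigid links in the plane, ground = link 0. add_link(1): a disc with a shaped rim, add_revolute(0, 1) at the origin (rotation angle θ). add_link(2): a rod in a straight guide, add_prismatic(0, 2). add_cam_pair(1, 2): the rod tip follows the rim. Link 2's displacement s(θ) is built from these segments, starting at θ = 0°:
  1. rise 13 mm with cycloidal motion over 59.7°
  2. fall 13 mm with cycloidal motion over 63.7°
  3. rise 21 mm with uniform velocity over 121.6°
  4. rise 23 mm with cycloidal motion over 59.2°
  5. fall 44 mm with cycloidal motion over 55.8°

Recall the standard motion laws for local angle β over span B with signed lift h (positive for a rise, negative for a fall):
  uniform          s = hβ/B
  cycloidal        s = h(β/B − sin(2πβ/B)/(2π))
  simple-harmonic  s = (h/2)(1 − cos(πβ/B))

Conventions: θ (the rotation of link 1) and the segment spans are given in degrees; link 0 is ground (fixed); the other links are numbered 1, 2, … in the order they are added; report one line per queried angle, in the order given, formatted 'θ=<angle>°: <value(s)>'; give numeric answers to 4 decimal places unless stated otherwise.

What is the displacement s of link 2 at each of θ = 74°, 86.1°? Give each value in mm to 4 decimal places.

segment 1 (0° to 59.7°, cycloidal, h = 13) is passed completely: s = 0.0000 + (13) = 13.0000
θ = 74° falls in segment 2 (59.7° to 123.4°, cycloidal, h = -13): β = 74 − 59.7 = 14.3°, B = 63.7°; Δs = -13·(0.2245 − sin(2π·0.2245)/(2π)) = -0.8759; s = 13.0000 − 0.8759 = 12.1241
θ = 86.1° falls in segment 2 (59.7° to 123.4°, cycloidal, h = -13): β = 86.1 − 59.7 = 26.4°, B = 63.7°; Δs = -13·(0.4144 − sin(2π·0.4144)/(2π)) = -4.3283; s = 13.0000 − 4.3283 = 8.6717

θ=74°: 12.1241
θ=86.1°: 8.6717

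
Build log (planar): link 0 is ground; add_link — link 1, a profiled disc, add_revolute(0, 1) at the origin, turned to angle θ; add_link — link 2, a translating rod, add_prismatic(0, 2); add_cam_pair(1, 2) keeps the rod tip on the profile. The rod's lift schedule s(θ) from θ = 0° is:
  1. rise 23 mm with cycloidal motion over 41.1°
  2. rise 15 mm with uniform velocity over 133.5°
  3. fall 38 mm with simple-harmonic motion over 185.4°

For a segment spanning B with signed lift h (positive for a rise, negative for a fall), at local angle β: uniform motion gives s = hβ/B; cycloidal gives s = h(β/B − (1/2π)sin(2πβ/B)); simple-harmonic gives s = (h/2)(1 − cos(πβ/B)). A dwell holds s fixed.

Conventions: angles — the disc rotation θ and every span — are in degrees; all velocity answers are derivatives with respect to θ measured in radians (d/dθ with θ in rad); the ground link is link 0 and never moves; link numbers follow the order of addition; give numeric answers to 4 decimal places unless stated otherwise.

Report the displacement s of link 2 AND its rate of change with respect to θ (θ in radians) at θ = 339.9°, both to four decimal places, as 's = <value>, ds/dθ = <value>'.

seg 1 [0°–41.1°] cycloidal, h=23: full span → s += 23 → s = 23.0000
seg 2 [41.1°–174.6°] uniform, h=15: full span → s += 15 → s = 38.0000
seg 3 [174.6°–360°] simple-harmonic, h=-38: θ=339.9° here. β=165.3, B=185.4. -38/2·(1 − cos(π·0.8916)) = -36.9086 → s = 1.0914
velocity in seg [174.6°–360°] (simple-harmonic), θ in radians: β = 165.3° = 2.8850 rad, B = 185.4° = 3.2358 rad; ds/dθ = (πh/(2B)) sin(πβ/B) = (π·(-38)/(2·3.2358)) sin(π·0.8916) = -6.162022 mm/rad

s = 1.0914, ds/dθ = -6.1620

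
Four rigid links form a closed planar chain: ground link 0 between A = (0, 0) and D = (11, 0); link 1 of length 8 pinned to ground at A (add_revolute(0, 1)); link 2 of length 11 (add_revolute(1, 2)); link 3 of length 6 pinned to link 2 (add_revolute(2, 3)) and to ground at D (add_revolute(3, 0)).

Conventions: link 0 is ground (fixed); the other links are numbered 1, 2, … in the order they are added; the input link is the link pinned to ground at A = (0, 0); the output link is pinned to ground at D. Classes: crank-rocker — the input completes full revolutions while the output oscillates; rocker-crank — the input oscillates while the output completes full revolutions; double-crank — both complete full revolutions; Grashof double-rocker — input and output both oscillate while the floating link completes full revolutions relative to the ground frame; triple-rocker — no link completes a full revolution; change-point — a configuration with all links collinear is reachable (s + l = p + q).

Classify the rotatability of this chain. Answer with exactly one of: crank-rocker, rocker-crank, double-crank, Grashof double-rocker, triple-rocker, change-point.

lengths: ground=11, input=8, coupler=11, output=6
sorted: s=6 (shortest), l=11 (longest), p+q=19
s + l = 17 vs p + q = 19
s + l < p + q (Grashof) with shortest = output link → rocker-crank

rocker-crank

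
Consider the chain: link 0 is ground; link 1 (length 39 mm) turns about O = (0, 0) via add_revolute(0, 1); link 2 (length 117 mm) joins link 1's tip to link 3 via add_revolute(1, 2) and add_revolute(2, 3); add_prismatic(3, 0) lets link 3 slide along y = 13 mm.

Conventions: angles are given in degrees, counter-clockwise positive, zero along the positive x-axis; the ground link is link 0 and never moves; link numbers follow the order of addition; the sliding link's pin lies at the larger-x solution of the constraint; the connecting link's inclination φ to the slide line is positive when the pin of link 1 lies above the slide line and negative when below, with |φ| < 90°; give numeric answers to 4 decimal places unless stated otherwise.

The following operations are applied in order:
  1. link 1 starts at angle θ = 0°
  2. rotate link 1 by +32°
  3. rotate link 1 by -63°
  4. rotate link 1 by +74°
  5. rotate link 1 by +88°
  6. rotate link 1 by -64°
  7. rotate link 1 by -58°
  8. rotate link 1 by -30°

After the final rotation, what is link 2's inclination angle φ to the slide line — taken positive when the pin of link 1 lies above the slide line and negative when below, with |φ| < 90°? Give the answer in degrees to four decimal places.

geometry: r = 39 mm, L = 117 mm, e = 13 mm; θ starts at 0°
rotate link 1 by +32°: θ ← 0° +32° = 32°
rotate link 1 by -63°: θ ← 32° -63° = -31°
rotate link 1 by +74°: θ ← -31° +74° = 43°
rotate link 1 by +88°: θ ← 43° +88° = 131°
rotate link 1 by -64°: θ ← 131° -64° = 67°
rotate link 1 by -58°: θ ← 67° -58° = 9°
rotate link 1 by -30°: θ ← 9° -30° = -21°
h = r sin θ − e = -13.976350 − 13 = -26.976350
sin φ = h / L = -26.976350 / 117 = -0.23056709
φ = arcsin(-0.23056709) = -13.330461°

-13.3305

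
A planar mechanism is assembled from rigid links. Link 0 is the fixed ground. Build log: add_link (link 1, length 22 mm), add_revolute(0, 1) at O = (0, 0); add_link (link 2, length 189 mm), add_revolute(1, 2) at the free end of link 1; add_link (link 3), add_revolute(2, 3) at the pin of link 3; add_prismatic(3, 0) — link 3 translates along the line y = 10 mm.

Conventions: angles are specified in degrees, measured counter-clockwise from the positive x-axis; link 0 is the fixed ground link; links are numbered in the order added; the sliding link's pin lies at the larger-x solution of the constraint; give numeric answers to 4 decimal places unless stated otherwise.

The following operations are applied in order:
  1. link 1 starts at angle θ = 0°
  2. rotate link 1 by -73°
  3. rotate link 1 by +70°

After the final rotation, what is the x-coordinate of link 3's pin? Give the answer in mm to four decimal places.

geometry: r = 22 mm, L = 189 mm, e = 10 mm; θ starts at 0°
rotate link 1 by -73°: θ ← 0° -73° = -73°
rotate link 1 by +70°: θ ← -73° +70° = -3°
crank pin P = (r cos θ, r sin θ) = (21.969850, -1.151391)
h = r sin θ − e = -1.151391 − 10 = -11.151391
x = r cos θ + √(L² − h²) = 21.969850 + 188.670736 = 210.640585

210.6406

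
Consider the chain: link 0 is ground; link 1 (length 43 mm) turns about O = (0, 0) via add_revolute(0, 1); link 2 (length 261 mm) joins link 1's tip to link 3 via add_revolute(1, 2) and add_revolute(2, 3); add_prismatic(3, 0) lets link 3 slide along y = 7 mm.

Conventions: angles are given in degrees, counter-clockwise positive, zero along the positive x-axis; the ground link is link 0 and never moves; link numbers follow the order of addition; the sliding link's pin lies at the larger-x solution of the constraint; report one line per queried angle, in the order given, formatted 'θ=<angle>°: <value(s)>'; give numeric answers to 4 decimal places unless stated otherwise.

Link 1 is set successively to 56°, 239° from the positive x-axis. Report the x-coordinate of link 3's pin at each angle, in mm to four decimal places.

geometry: r = 43 mm, L = 261 mm, e = 7 mm
θ=56°: crank pin P = (r cos θ, r sin θ) = (24.045295, 35.648616)
θ=56°: h = r sin θ − e = 35.648616 − 7 = 28.648616
θ=56°: x = r cos θ + √(L² − h²) = 24.045295 + 259.422930 = 283.468225
θ=239°: crank pin P = (r cos θ, r sin θ) = (-22.146637, -36.858194)
θ=239°: h = r sin θ − e = -36.858194 − 7 = -43.858194
θ=239°: x = r cos θ + √(L² − h²) = -22.146637 + 257.288668 = 235.142031

θ=56°: 283.4682
θ=239°: 235.1420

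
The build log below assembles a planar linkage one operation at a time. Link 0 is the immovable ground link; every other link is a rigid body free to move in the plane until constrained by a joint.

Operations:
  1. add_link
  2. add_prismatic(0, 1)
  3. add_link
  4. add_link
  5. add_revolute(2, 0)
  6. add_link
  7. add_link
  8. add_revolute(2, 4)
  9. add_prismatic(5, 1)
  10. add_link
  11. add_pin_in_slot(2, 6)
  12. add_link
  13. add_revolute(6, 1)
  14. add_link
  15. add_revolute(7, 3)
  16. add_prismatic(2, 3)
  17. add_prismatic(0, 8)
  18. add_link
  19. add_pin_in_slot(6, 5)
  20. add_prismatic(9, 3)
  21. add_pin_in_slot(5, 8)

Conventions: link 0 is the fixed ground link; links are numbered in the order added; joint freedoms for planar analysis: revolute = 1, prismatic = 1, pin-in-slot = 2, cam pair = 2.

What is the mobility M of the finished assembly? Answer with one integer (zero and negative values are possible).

ground; <1,0,0>
#1 <2,0,0>
P:0↔1 J1 <2,1,0>
#2 <3,1,0>
#3 <4,1,0>
R:2↔0 J1 <4,2,0>
#4 <5,2,0>
#5 <6,2,0>
R:2↔4 J1 <6,3,0>
P:5↔1 J1 <6,4,0>
#6 <7,4,0>
PS:2↔6 J2 <7,4,1>
#7 <8,4,1>
R:6↔1 J1 <8,5,1>
#8 <9,5,1>
R:7↔3 J1 <9,6,1>
P:2↔3 J1 <9,7,1>
P:0↔8 J1 <9,8,1>
#9 <10,8,1>
PS:6↔5 J2 <10,8,2>
P:9↔3 J1 <10,9,2>
PS:5↔8 J2 <10,9,3>
3×9 − 2×9 − 1×3 = 6

M = 6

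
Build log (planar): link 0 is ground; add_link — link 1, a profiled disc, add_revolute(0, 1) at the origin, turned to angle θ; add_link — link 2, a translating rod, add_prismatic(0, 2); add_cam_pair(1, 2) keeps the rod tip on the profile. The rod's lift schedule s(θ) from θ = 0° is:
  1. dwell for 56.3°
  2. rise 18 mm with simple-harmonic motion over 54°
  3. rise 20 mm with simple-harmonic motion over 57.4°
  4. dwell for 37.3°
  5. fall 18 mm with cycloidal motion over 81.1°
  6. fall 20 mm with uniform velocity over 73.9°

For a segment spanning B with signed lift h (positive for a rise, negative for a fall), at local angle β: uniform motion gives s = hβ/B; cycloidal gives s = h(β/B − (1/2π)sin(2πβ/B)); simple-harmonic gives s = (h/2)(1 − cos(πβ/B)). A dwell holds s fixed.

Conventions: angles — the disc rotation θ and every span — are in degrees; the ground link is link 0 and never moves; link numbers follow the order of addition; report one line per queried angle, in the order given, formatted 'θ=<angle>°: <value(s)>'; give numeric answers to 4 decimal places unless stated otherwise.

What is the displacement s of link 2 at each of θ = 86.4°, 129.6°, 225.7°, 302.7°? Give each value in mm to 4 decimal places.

seg 1 [0°–56.3°] dwell: s stays 0.0000
seg 2 [56.3°–110.3°] simple-harmonic, h=18: θ=86.4° here. β=30.1, B=54. 18/2·(1 − cos(π·0.5574)) = 10.6144 → s = 10.6144
seg 2 [56.3°–110.3°] simple-harmonic, h=18: full span → s += 18 → s = 18.0000
seg 3 [110.3°–167.7°] simple-harmonic, h=20: θ=129.6° here. β=19.3, B=57.4. 20/2·(1 − cos(π·0.3362)) = 5.0792 → s = 23.0792
seg 3 [110.3°–167.7°] simple-harmonic, h=20: full span → s += 20 → s = 38.0000
seg 4 [167.7°–205°] dwell: s stays 38.0000
seg 5 [205°–286.1°] cycloidal, h=-18: θ=225.7° here. β=20.7, B=81.1. -18·(0.2552 − sin(2π·0.2552)/(2π)) = -1.7311 → s = 36.2689
seg 5 [205°–286.1°] cycloidal, h=-18: full span → s += -18 → s = 20.0000
seg 6 [286.1°–360°] uniform, h=-20: θ=302.7° here. β=16.6, B=73.9. -20·16.6/73.9 = -4.4926 → s = 15.5074

θ=86.4°: 10.6144
θ=129.6°: 23.0792
θ=225.7°: 36.2689
θ=302.7°: 15.5074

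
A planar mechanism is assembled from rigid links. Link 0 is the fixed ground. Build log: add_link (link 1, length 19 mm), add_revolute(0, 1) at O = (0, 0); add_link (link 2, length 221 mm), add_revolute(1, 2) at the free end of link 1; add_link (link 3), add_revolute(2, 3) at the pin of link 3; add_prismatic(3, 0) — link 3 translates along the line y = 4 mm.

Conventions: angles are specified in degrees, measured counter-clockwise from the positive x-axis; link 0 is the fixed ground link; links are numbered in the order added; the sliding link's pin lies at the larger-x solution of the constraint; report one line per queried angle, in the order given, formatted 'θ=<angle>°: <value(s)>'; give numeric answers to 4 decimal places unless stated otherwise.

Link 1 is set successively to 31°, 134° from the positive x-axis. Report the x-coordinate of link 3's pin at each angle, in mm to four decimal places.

geometry: r = 19 mm, L = 221 mm, e = 4 mm
θ=31°: crank pin P = (r cos θ, r sin θ) = (16.286179, 9.785723)
θ=31°: h = r sin θ − e = 9.785723 − 4 = 5.785723
θ=31°: x = r cos θ + √(L² − h²) = 16.286179 + 220.924253 = 237.210431
θ=134°: crank pin P = (r cos θ, r sin θ) = (-13.198509, 13.667456)
θ=134°: h = r sin θ − e = 13.667456 − 4 = 9.667456
θ=134°: x = r cos θ + √(L² − h²) = -13.198509 + 220.788451 = 207.589942

θ=31°: 237.2104
θ=134°: 207.5899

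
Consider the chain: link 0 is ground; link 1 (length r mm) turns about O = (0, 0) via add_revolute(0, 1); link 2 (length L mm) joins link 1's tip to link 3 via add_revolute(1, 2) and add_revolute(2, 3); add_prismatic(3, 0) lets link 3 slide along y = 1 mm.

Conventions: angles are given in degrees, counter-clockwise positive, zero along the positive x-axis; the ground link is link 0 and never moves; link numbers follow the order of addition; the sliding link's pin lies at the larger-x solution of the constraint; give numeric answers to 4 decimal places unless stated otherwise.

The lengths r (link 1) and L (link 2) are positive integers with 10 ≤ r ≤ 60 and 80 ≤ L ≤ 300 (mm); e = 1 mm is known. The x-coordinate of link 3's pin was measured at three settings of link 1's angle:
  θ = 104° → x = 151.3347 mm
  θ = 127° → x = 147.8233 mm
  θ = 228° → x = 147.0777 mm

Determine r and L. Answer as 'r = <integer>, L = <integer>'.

constraint per measurement: (x − r cos θ)² + (r sin θ − e)² = L²
subtracting the θ₁ and θ₂ equations cancels the r² and L² terms:
r = (x₁² − x₂²) / (2[(x₁cos θ₁ + e sin θ₁) − (x₂cos θ₂ + e sin θ₂)]) = 10.0001 → r = 10
L² = (x₁ − r cos θ₁)² + (r sin θ₁ − e)² = 23716.0091 → L = 154.0000 → L = 154
check at θ₃=228°: x = 147.0777 (printed 147.0777) ✓

r = 10, L = 154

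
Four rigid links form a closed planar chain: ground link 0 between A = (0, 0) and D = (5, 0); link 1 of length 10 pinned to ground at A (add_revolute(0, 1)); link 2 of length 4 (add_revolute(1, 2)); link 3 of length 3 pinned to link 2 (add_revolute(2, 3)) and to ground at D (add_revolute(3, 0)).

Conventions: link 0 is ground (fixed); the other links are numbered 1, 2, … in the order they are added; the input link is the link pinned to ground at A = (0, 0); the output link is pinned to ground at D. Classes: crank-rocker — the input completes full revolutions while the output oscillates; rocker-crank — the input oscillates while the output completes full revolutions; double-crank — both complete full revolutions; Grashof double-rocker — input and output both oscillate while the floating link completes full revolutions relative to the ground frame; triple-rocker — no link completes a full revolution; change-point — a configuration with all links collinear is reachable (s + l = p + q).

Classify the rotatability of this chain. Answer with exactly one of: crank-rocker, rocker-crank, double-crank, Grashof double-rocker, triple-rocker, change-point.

lengths: ground=5, input=10, coupler=4, output=3
sorted: s=3 (shortest), l=10 (longest), p+q=9
s + l = 13 vs p + q = 9
s + l > p + q → non-Grashof → no link fully rotates → triple-rocker

triple-rocker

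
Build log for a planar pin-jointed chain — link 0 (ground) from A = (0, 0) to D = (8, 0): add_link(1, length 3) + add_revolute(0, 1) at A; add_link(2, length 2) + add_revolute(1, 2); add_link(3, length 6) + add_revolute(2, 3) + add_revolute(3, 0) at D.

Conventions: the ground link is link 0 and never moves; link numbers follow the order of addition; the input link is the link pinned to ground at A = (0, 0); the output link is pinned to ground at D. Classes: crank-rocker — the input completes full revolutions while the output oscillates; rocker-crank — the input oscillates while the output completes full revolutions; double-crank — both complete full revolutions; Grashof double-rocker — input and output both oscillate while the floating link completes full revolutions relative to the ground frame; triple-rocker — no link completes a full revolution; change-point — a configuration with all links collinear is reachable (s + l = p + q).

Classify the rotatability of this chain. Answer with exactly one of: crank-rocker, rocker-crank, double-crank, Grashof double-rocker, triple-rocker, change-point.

lengths: ground=8, input=3, coupler=2, output=6
sorted: s=2 (shortest), l=8 (longest), p+q=9
s + l = 10 vs p + q = 9
s + l > p + q → non-Grashof → no link fully rotates → triple-rocker

triple-rocker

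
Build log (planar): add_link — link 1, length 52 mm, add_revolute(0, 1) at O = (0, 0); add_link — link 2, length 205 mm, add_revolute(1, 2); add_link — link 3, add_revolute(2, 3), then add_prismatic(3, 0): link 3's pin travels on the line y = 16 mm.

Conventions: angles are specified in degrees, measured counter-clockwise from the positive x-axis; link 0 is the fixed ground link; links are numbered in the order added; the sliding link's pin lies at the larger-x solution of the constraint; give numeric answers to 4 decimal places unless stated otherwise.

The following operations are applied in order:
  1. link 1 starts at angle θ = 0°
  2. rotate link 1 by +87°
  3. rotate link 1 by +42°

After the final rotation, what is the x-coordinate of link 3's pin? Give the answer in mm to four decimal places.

geometry: r = 52 mm, L = 205 mm, e = 16 mm; θ starts at 0°
rotate link 1 by +87°: θ ← 0° +87° = 87°
rotate link 1 by +42°: θ ← 87° +42° = 129°
crank pin P = (r cos θ, r sin θ) = (-32.724660, 40.411590)
h = r sin θ − e = 40.411590 − 16 = 24.411590
x = r cos θ + √(L² − h²) = -32.724660 + 203.541333 = 170.816673

170.8167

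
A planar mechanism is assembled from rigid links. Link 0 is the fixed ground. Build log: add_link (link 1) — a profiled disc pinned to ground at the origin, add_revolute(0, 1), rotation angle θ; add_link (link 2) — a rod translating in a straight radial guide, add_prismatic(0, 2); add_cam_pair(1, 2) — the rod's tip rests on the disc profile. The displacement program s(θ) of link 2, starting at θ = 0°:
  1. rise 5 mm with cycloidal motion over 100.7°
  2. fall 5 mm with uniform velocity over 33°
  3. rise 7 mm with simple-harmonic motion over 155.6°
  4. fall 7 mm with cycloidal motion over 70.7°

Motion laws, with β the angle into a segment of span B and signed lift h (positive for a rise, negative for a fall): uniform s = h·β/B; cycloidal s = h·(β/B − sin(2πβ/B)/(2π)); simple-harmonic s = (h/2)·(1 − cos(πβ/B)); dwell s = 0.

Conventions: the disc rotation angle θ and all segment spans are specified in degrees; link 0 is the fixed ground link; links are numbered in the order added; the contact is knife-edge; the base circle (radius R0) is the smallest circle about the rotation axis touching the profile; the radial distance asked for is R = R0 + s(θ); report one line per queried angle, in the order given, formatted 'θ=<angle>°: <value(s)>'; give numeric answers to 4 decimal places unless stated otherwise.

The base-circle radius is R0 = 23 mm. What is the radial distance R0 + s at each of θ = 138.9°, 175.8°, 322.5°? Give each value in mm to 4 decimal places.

seg 1 [0°–100.7°] cycloidal, h=5: full span → s += 5 → s = 5.0000
seg 2 [100.7°–133.7°] uniform, h=-5: full span → s += -5 → s = 0.0000
seg 3 [133.7°–289.3°] simple-harmonic, h=7: θ=138.9° here. β=5.2, B=155.6. 7/2·(1 − cos(π·0.0334)) = 0.0193 → s = 0.0193
seg 3 [133.7°–289.3°] simple-harmonic, h=7: θ=175.8° here. β=42.1, B=155.6. 7/2·(1 − cos(π·0.2706)) = 1.1901 → s = 1.1901
seg 3 [133.7°–289.3°] simple-harmonic, h=7: full span → s += 7 → s = 7.0000
seg 4 [289.3°–360°] cycloidal, h=-7: θ=322.5° here. β=33.2, B=70.7. -7·(0.4696 − sin(2π·0.4696)/(2π)) = -3.0756 → s = 3.9244
θ=138.9°: R = R0 + s = 23 + 0.0193 = 23.0193
θ=175.8°: R = R0 + s = 23 + 1.1901 = 24.1901
θ=322.5°: R = R0 + s = 23 + 3.9244 = 26.9244

θ=138.9°: 23.0193
θ=175.8°: 24.1901
θ=322.5°: 26.9244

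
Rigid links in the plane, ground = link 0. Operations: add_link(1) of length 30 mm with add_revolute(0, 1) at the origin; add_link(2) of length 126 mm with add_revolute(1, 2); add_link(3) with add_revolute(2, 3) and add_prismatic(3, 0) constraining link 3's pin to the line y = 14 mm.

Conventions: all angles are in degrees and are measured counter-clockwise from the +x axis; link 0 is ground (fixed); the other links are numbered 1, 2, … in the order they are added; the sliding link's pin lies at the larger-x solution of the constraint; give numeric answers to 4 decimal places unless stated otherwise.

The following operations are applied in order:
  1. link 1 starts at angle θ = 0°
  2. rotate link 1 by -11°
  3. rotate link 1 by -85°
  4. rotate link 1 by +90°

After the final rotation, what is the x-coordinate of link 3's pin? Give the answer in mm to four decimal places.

geometry: r = 30 mm, L = 126 mm, e = 14 mm; θ starts at 0°
rotate link 1 by -11°: θ ← 0° -11° = -11°
rotate link 1 by -85°: θ ← -11° -85° = -96°
rotate link 1 by +90°: θ ← -96° +90° = -6°
crank pin P = (r cos θ, r sin θ) = (29.835657, -3.135854)
h = r sin θ − e = -3.135854 − 14 = -17.135854
x = r cos θ + √(L² − h²) = 29.835657 + 124.829334 = 154.664990

154.6650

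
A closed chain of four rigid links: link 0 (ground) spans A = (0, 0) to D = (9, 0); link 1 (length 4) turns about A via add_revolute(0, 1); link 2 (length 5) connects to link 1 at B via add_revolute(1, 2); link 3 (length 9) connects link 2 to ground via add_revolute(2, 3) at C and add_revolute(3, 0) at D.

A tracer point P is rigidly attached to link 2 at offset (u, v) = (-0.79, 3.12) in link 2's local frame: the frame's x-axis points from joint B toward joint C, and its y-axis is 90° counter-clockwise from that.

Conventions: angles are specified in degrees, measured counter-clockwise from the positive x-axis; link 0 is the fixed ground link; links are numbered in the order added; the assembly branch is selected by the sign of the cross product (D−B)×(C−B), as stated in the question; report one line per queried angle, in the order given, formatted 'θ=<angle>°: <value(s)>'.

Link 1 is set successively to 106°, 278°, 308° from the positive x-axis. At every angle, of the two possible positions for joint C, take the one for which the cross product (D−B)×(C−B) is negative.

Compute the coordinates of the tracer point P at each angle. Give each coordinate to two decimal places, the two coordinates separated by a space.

A=(0,0), D=(9.00,0)
θ=106°: B = A + 4.00·(cos106°, sin106°) = (-1.1025, 3.8450)
θ=106°: |BD| = 10.8095
θ=106°: circle(B,5.00) ∩ circle(D,9.00): a=2.8145, h=4.1327
θ=106°:   candidates: C₊=(2.9979,6.7063) cross=44.672; C₋=(0.0578,-1.0184) cross=-44.672
θ=106°:   branch - wants cross < 0 → take C=(0.0578,-1.0184) (cross=-44.672)
θ=106°: ex = (C−B)/|BC| = (0.2321,-0.9727); ey = (0.9727,0.2321)
θ=106°: P = B + -0.79·ex + 3.12·ey = (1.7489,5.3375)
θ=278°: B = A + 4.00·(cos278°, sin278°) = (0.5567, -3.9611)
θ=278°: |BD| = 9.3263
θ=278°: circle(B,5.00) ∩ circle(D,9.00): a=1.6609, h=4.7161
θ=278°:   candidates: C₊=(0.0573,1.0139) cross=43.984; C₋=(4.0633,-7.5253) cross=-43.984
θ=278°:   branch - wants cross < 0 → take C=(4.0633,-7.5253) (cross=-43.984)
θ=278°: ex = (C−B)/|BC| = (0.7013,-0.7128); ey = (0.7128,0.7013)
θ=278°: P = B + -0.79·ex + 3.12·ey = (2.2267,-1.2098)
θ=308°: B = A + 4.00·(cos308°, sin308°) = (2.4626, -3.1520)
θ=308°: |BD| = 7.2576
θ=308°: circle(B,5.00) ∩ circle(D,9.00): a=-0.2293, h=4.9947
θ=308°:   candidates: C₊=(0.0869,1.2475) cross=36.250; C₋=(4.4254,-7.7507) cross=-36.250
θ=308°:   branch - wants cross < 0 → take C=(4.4254,-7.7507) (cross=-36.250)
θ=308°: ex = (C−B)/|BC| = (0.3926,-0.9197); ey = (0.9197,0.3926)
θ=308°: P = B + -0.79·ex + 3.12·ey = (5.0221,-1.2007)

θ=106°: 1.75 5.34
θ=278°: 2.23 -1.21
θ=308°: 5.02 -1.20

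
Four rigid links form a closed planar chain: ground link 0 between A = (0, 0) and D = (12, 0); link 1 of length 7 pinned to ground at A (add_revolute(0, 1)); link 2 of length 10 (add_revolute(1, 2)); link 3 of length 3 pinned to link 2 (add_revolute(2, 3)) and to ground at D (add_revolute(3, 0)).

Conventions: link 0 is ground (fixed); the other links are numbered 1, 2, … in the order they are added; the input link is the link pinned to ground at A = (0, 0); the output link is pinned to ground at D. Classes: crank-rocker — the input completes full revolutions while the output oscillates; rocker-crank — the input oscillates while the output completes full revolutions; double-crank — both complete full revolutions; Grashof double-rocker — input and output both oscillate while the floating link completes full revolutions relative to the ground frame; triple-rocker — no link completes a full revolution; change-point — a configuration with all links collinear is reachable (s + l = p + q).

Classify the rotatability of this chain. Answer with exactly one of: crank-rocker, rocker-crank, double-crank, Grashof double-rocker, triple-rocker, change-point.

lengths: ground=12, input=7, coupler=10, output=3
sorted: s=3 (shortest), l=12 (longest), p+q=17
s + l = 15 vs p + q = 17
s + l < p + q (Grashof) with shortest = output link → rocker-crank

rocker-crank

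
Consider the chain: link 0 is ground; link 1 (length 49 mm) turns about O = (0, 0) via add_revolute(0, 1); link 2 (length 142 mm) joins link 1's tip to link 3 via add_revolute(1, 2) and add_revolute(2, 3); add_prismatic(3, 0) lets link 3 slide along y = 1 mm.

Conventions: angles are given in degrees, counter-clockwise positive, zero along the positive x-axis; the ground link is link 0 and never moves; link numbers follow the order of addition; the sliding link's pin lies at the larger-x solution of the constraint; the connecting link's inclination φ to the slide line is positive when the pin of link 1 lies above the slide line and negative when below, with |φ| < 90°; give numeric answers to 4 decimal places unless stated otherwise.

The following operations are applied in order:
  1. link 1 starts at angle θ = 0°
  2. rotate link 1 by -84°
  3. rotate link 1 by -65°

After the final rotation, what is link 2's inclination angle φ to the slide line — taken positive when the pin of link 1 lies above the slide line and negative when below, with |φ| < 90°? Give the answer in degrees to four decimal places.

geometry: r = 49 mm, L = 142 mm, e = 1 mm; θ starts at 0°
rotate link 1 by -84°: θ ← 0° -84° = -84°
rotate link 1 by -65°: θ ← -84° -65° = -149°
h = r sin θ − e = -25.236866 − 1 = -26.236866
sin φ = h / L = -26.236866 / 142 = -0.18476666
φ = arcsin(-0.18476666) = -10.647528°

-10.6475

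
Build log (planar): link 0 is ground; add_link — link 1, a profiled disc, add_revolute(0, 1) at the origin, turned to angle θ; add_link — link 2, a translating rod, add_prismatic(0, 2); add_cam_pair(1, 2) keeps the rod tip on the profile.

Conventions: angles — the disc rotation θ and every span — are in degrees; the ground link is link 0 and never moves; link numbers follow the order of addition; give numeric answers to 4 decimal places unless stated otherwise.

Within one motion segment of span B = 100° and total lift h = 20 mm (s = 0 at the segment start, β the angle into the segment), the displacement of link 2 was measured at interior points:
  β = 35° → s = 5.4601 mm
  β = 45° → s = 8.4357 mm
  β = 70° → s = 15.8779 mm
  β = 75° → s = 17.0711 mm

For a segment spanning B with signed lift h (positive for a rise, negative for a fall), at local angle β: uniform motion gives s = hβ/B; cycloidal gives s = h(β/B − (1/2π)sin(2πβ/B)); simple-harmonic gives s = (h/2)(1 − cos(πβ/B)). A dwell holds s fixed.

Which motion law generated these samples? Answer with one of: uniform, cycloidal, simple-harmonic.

candidates at β/B = r: uniform s = h·r (linear in β); cycloidal s = h·(r − sin(2πr)/(2π)); simple-harmonic s = (h/2)(1 − cos(πr))
β=35°: printed 5.4601 | uniform 7.0000, cycloidal 4.4248, simple-harmonic 5.4601
β=45°: printed 8.4357 | uniform 9.0000, cycloidal 8.0164, simple-harmonic 8.4357
β=70°: printed 15.8779 | uniform 14.0000, cycloidal 17.0273, simple-harmonic 15.8779
β=75°: printed 17.0711 | uniform 15.0000, cycloidal 18.1831, simple-harmonic 17.0711
only one law matches every sample → simple-harmonic

simple-harmonic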